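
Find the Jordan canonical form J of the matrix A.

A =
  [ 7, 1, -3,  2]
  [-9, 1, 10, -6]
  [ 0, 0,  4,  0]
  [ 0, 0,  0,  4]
J_3(4) ⊕ J_1(4)

The characteristic polynomial is
  det(x·I − A) = x^4 - 16*x^3 + 96*x^2 - 256*x + 256 = (x - 4)^4

Eigenvalues and multiplicities (the geometric multiplicity of λ is n − rank(A − λI), which equals the number of Jordan blocks for λ):
  λ = 4: algebraic multiplicity = 4, geometric multiplicity = 2

Determining the block sizes for each eigenvalue:
  λ = 4: with am = 4 and gm = 2, the partition is not yet determined (e.g. several partitions of 4 into 2 parts exist). Let N = A − (4)·I. Computing rank(N^1) = 2, rank(N^2) = 1, rank(N^3) = 0; the number of blocks of size ≥ j is rank(N^{j−1}) − rank(N^j), giving [2, 1, 1]. So we have 1 block(s) of size 3, 1 block(s) of size 1 → block sizes [3, 1]

Assembling the blocks gives a Jordan form
J =
  [4, 1, 0, 0]
  [0, 4, 1, 0]
  [0, 0, 4, 0]
  [0, 0, 0, 4]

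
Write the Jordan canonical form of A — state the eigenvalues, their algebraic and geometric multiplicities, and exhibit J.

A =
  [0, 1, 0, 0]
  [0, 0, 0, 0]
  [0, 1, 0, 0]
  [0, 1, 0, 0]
J_2(0) ⊕ J_1(0) ⊕ J_1(0)

The characteristic polynomial is
  det(x·I − A) = x^4

Eigenvalues and multiplicities (the geometric multiplicity of λ is n − rank(A − λI), which equals the number of Jordan blocks for λ):
  λ = 0: algebraic multiplicity = 4, geometric multiplicity = 3

Determining the block sizes for each eigenvalue:
  λ = 0: 3 blocks summing to 4 forces exactly one block of size 2 and the rest size 1 → block sizes [2, 1, 1]

Assembling the blocks gives a Jordan form
J =
  [0, 1, 0, 0]
  [0, 0, 0, 0]
  [0, 0, 0, 0]
  [0, 0, 0, 0]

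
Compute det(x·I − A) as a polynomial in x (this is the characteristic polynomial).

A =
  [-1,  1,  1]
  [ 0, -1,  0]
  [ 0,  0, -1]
x^3 + 3*x^2 + 3*x + 1

Expanding det(x·I − A) (e.g. by cofactor expansion or by noting that A is similar to its Jordan form J, which has the same characteristic polynomial as A) gives
  χ_A(x) = x^3 + 3*x^2 + 3*x + 1
which factors as (x + 1)^3. The eigenvalues (with algebraic multiplicities) are λ = -1 with multiplicity 3.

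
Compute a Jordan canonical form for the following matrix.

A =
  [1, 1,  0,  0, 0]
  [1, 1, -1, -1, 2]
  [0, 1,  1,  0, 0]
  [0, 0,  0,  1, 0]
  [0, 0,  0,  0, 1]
J_3(1) ⊕ J_1(1) ⊕ J_1(1)

The characteristic polynomial is
  det(x·I − A) = x^5 - 5*x^4 + 10*x^3 - 10*x^2 + 5*x - 1 = (x - 1)^5

Eigenvalues and multiplicities (the geometric multiplicity of λ is n − rank(A − λI), which equals the number of Jordan blocks for λ):
  λ = 1: algebraic multiplicity = 5, geometric multiplicity = 3

Determining the block sizes for each eigenvalue:
  λ = 1: with am = 5 and gm = 3, the partition is not yet determined (e.g. several partitions of 5 into 3 parts exist). Let N = A − (1)·I. Computing rank(N^1) = 2, rank(N^2) = 1, rank(N^3) = 0; the number of blocks of size ≥ j is rank(N^{j−1}) − rank(N^j), giving [3, 1, 1]. So we have 1 block(s) of size 3, 2 block(s) of size 1 → block sizes [3, 1, 1]

Assembling the blocks gives a Jordan form
J =
  [1, 1, 0, 0, 0]
  [0, 1, 1, 0, 0]
  [0, 0, 1, 0, 0]
  [0, 0, 0, 1, 0]
  [0, 0, 0, 0, 1]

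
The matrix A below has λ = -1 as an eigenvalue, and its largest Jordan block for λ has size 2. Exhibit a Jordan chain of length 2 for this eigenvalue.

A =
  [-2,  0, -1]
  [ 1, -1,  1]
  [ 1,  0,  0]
A Jordan chain for λ = -1 of length 2:
v_1 = (-1, 1, 1)ᵀ
v_2 = (1, 0, 0)ᵀ

Let N = A − (-1)·I. We want v_2 with N^2 v_2 = 0 but N^1 v_2 ≠ 0; then v_{j-1} := N · v_j for j = 2, …, 2.

Pick v_2 = (1, 0, 0)ᵀ.
Then v_1 = N · v_2 = (-1, 1, 1)ᵀ.

Sanity check: (A − (-1)·I) v_1 = (0, 0, 0)ᵀ = 0. ✓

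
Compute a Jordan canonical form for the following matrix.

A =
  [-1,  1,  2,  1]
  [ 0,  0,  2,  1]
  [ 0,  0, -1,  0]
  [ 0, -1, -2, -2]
J_2(-1) ⊕ J_1(-1) ⊕ J_1(-1)

The characteristic polynomial is
  det(x·I − A) = x^4 + 4*x^3 + 6*x^2 + 4*x + 1 = (x + 1)^4

Eigenvalues and multiplicities (the geometric multiplicity of λ is n − rank(A − λI), which equals the number of Jordan blocks for λ):
  λ = -1: algebraic multiplicity = 4, geometric multiplicity = 3

Determining the block sizes for each eigenvalue:
  λ = -1: 3 blocks summing to 4 forces exactly one block of size 2 and the rest size 1 → block sizes [2, 1, 1]

Assembling the blocks gives a Jordan form
J =
  [-1,  1,  0,  0]
  [ 0, -1,  0,  0]
  [ 0,  0, -1,  0]
  [ 0,  0,  0, -1]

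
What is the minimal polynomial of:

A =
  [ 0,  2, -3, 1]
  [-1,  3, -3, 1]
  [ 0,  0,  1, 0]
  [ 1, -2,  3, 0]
x^2 - 2*x + 1

The characteristic polynomial is χ_A(x) = (x - 1)^4, so the eigenvalues are known. The minimal polynomial is
  m_A(x) = Π_λ (x − λ)^{k_λ}
where k_λ is the size of the *largest* Jordan block for λ (equivalently, the smallest k with (A − λI)^k v = 0 for every generalised eigenvector v of λ).

  λ = 1: largest Jordan block has size 2, contributing (x − 1)^2

So m_A(x) = (x - 1)^2 = x^2 - 2*x + 1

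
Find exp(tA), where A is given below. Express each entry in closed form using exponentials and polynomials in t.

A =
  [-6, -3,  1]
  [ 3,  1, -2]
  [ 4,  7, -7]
e^{tA} =
  [-t^2*exp(-4*t)/2 - 2*t*exp(-4*t) + exp(-4*t), -t^2*exp(-4*t) - 3*t*exp(-4*t), t^2*exp(-4*t)/2 + t*exp(-4*t)]
  [t^2*exp(-4*t)/2 + 3*t*exp(-4*t), t^2*exp(-4*t) + 5*t*exp(-4*t) + exp(-4*t), -t^2*exp(-4*t)/2 - 2*t*exp(-4*t)]
  [t^2*exp(-4*t)/2 + 4*t*exp(-4*t), t^2*exp(-4*t) + 7*t*exp(-4*t), -t^2*exp(-4*t)/2 - 3*t*exp(-4*t) + exp(-4*t)]

Strategy: write A = P · J · P⁻¹ where J is a Jordan canonical form, so e^{tA} = P · e^{tJ} · P⁻¹, and e^{tJ} can be computed block-by-block.

A has Jordan form
J =
  [-4,  1,  0]
  [ 0, -4,  1]
  [ 0,  0, -4]
(up to reordering of blocks).

Per-block formulas:
  For a 3×3 Jordan block J_3(-4): exp(t · J_3(-4)) = e^(-4t)·(I + t·N + (t^2/2)·N^2), where N is the 3×3 nilpotent shift.

After assembling e^{tJ} and conjugating by P, we get:

e^{tA} =
  [-t^2*exp(-4*t)/2 - 2*t*exp(-4*t) + exp(-4*t), -t^2*exp(-4*t) - 3*t*exp(-4*t), t^2*exp(-4*t)/2 + t*exp(-4*t)]
  [t^2*exp(-4*t)/2 + 3*t*exp(-4*t), t^2*exp(-4*t) + 5*t*exp(-4*t) + exp(-4*t), -t^2*exp(-4*t)/2 - 2*t*exp(-4*t)]
  [t^2*exp(-4*t)/2 + 4*t*exp(-4*t), t^2*exp(-4*t) + 7*t*exp(-4*t), -t^2*exp(-4*t)/2 - 3*t*exp(-4*t) + exp(-4*t)]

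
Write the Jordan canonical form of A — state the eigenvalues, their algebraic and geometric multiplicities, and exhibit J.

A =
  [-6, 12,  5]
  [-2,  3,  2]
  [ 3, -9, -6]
J_3(-3)

The characteristic polynomial is
  det(x·I − A) = x^3 + 9*x^2 + 27*x + 27 = (x + 3)^3

Eigenvalues and multiplicities (the geometric multiplicity of λ is n − rank(A − λI), which equals the number of Jordan blocks for λ):
  λ = -3: algebraic multiplicity = 3, geometric multiplicity = 1

Determining the block sizes for each eigenvalue:
  λ = -3: one block (gm = 1), so the single block has size am = 3 → block sizes [3]

Assembling the blocks gives a Jordan form
J =
  [-3,  1,  0]
  [ 0, -3,  1]
  [ 0,  0, -3]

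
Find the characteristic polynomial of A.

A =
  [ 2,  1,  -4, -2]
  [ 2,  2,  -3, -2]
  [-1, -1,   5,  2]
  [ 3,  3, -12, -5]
x^4 - 4*x^3 + 6*x^2 - 4*x + 1

Expanding det(x·I − A) (e.g. by cofactor expansion or by noting that A is similar to its Jordan form J, which has the same characteristic polynomial as A) gives
  χ_A(x) = x^4 - 4*x^3 + 6*x^2 - 4*x + 1
which factors as (x - 1)^4. The eigenvalues (with algebraic multiplicities) are λ = 1 with multiplicity 4.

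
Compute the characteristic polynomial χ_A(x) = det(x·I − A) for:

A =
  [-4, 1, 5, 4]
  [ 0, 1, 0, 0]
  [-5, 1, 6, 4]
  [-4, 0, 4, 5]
x^4 - 8*x^3 + 18*x^2 - 16*x + 5

Expanding det(x·I − A) (e.g. by cofactor expansion or by noting that A is similar to its Jordan form J, which has the same characteristic polynomial as A) gives
  χ_A(x) = x^4 - 8*x^3 + 18*x^2 - 16*x + 5
which factors as (x - 5)*(x - 1)^3. The eigenvalues (with algebraic multiplicities) are λ = 1 with multiplicity 3, λ = 5 with multiplicity 1.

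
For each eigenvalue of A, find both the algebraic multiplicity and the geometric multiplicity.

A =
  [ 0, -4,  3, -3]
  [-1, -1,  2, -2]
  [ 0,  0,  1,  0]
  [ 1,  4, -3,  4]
λ = 1: alg = 4, geom = 2

Step 1 — factor the characteristic polynomial to read off the algebraic multiplicities:
  χ_A(x) = (x - 1)^4

Step 2 — compute geometric multiplicities via the rank-nullity identity g(λ) = n − rank(A − λI):
  rank(A − (1)·I) = 2, so dim ker(A − (1)·I) = n − 2 = 2

Summary:
  λ = 1: algebraic multiplicity = 4, geometric multiplicity = 2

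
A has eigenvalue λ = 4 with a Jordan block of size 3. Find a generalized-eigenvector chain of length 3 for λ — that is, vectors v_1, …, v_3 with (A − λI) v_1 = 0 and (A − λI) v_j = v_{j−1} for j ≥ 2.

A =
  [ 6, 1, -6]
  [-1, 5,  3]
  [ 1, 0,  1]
A Jordan chain for λ = 4 of length 3:
v_1 = (-3, 0, -1)ᵀ
v_2 = (2, -1, 1)ᵀ
v_3 = (1, 0, 0)ᵀ

Let N = A − (4)·I. We want v_3 with N^3 v_3 = 0 but N^2 v_3 ≠ 0; then v_{j-1} := N · v_j for j = 3, …, 2.

Pick v_3 = (1, 0, 0)ᵀ.
Then v_2 = N · v_3 = (2, -1, 1)ᵀ.
Then v_1 = N · v_2 = (-3, 0, -1)ᵀ.

Sanity check: (A − (4)·I) v_1 = (0, 0, 0)ᵀ = 0. ✓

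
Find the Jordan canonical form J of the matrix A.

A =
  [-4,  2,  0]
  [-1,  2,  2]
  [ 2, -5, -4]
J_3(-2)

The characteristic polynomial is
  det(x·I − A) = x^3 + 6*x^2 + 12*x + 8 = (x + 2)^3

Eigenvalues and multiplicities (the geometric multiplicity of λ is n − rank(A − λI), which equals the number of Jordan blocks for λ):
  λ = -2: algebraic multiplicity = 3, geometric multiplicity = 1

Determining the block sizes for each eigenvalue:
  λ = -2: one block (gm = 1), so the single block has size am = 3 → block sizes [3]

Assembling the blocks gives a Jordan form
J =
  [-2,  1,  0]
  [ 0, -2,  1]
  [ 0,  0, -2]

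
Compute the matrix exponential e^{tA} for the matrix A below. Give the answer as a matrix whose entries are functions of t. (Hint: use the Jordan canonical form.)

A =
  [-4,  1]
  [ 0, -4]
e^{tA} =
  [exp(-4*t), t*exp(-4*t)]
  [0, exp(-4*t)]

Strategy: write A = P · J · P⁻¹ where J is a Jordan canonical form, so e^{tA} = P · e^{tJ} · P⁻¹, and e^{tJ} can be computed block-by-block.

A has Jordan form
J =
  [-4,  1]
  [ 0, -4]
(up to reordering of blocks).

Per-block formulas:
  For a 2×2 Jordan block J_2(-4): exp(t · J_2(-4)) = e^(-4t)·(I + t·N), where N is the 2×2 nilpotent shift.

After assembling e^{tJ} and conjugating by P, we get:

e^{tA} =
  [exp(-4*t), t*exp(-4*t)]
  [0, exp(-4*t)]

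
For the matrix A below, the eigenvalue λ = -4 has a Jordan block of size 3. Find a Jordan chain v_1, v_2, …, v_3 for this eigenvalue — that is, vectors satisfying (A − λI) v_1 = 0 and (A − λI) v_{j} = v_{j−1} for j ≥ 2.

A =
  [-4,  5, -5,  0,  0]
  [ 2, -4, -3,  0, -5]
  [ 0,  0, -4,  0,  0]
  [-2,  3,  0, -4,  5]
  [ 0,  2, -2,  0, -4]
A Jordan chain for λ = -4 of length 3:
v_1 = (10, 0, 0, 6, 4)ᵀ
v_2 = (0, 2, 0, -2, 0)ᵀ
v_3 = (1, 0, 0, 0, 0)ᵀ

Let N = A − (-4)·I. We want v_3 with N^3 v_3 = 0 but N^2 v_3 ≠ 0; then v_{j-1} := N · v_j for j = 3, …, 2.

Pick v_3 = (1, 0, 0, 0, 0)ᵀ.
Then v_2 = N · v_3 = (0, 2, 0, -2, 0)ᵀ.
Then v_1 = N · v_2 = (10, 0, 0, 6, 4)ᵀ.

Sanity check: (A − (-4)·I) v_1 = (0, 0, 0, 0, 0)ᵀ = 0. ✓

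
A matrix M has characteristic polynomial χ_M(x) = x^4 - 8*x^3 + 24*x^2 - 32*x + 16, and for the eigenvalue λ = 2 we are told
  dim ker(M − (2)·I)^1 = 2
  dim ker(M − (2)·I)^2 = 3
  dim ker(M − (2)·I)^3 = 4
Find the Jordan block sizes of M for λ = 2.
Block sizes for λ = 2: [3, 1]

From the dimensions of kernels of powers, the number of Jordan blocks of size at least j is d_j − d_{j−1} where d_j = dim ker(N^j) (with d_0 = 0). Computing the differences gives [2, 1, 1].
The number of blocks of size exactly k is (#blocks of size ≥ k) − (#blocks of size ≥ k + 1), so the partition is: 1 block(s) of size 1, 1 block(s) of size 3.
In nonincreasing order the block sizes are [3, 1].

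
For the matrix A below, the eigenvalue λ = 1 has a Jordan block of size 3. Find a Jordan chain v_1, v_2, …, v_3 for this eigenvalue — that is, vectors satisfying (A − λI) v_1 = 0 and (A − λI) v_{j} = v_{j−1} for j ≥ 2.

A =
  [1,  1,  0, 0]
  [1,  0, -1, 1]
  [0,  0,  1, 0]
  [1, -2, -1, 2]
A Jordan chain for λ = 1 of length 3:
v_1 = (1, 0, 0, -1)ᵀ
v_2 = (0, 1, 0, 1)ᵀ
v_3 = (1, 0, 0, 0)ᵀ

Let N = A − (1)·I. We want v_3 with N^3 v_3 = 0 but N^2 v_3 ≠ 0; then v_{j-1} := N · v_j for j = 3, …, 2.

Pick v_3 = (1, 0, 0, 0)ᵀ.
Then v_2 = N · v_3 = (0, 1, 0, 1)ᵀ.
Then v_1 = N · v_2 = (1, 0, 0, -1)ᵀ.

Sanity check: (A − (1)·I) v_1 = (0, 0, 0, 0)ᵀ = 0. ✓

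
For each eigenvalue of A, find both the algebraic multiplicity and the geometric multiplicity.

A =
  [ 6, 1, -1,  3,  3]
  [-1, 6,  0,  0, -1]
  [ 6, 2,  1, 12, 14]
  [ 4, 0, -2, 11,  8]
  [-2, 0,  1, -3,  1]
λ = 5: alg = 5, geom = 3

Step 1 — factor the characteristic polynomial to read off the algebraic multiplicities:
  χ_A(x) = (x - 5)^5

Step 2 — compute geometric multiplicities via the rank-nullity identity g(λ) = n − rank(A − λI):
  rank(A − (5)·I) = 2, so dim ker(A − (5)·I) = n − 2 = 3

Summary:
  λ = 5: algebraic multiplicity = 5, geometric multiplicity = 3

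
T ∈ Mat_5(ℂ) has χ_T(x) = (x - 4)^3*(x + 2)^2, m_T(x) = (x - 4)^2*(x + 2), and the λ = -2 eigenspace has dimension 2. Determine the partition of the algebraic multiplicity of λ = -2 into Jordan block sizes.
Block sizes for λ = -2: [1, 1]

Step 1 — from the characteristic polynomial, algebraic multiplicity of λ = -2 is 2. From dim ker(T − (-2)·I) = 2, there are exactly 2 Jordan blocks for λ = -2.
Step 2 — from the minimal polynomial, the factor (x + 2) tells us the largest block for λ = -2 has size 1.
Step 3 — with total size 2, 2 blocks, and largest block 1, the block sizes (in nonincreasing order) are [1, 1].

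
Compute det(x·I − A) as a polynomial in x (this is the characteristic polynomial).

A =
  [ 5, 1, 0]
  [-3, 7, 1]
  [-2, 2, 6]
x^3 - 18*x^2 + 108*x - 216

Expanding det(x·I − A) (e.g. by cofactor expansion or by noting that A is similar to its Jordan form J, which has the same characteristic polynomial as A) gives
  χ_A(x) = x^3 - 18*x^2 + 108*x - 216
which factors as (x - 6)^3. The eigenvalues (with algebraic multiplicities) are λ = 6 with multiplicity 3.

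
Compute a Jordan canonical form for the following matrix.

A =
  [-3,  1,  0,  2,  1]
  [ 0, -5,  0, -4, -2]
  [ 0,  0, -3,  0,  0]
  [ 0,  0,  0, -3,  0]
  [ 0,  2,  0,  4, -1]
J_2(-3) ⊕ J_1(-3) ⊕ J_1(-3) ⊕ J_1(-3)

The characteristic polynomial is
  det(x·I − A) = x^5 + 15*x^4 + 90*x^3 + 270*x^2 + 405*x + 243 = (x + 3)^5

Eigenvalues and multiplicities (the geometric multiplicity of λ is n − rank(A − λI), which equals the number of Jordan blocks for λ):
  λ = -3: algebraic multiplicity = 5, geometric multiplicity = 4

Determining the block sizes for each eigenvalue:
  λ = -3: 4 blocks summing to 5 forces exactly one block of size 2 and the rest size 1 → block sizes [2, 1, 1, 1]

Assembling the blocks gives a Jordan form
J =
  [-3,  1,  0,  0,  0]
  [ 0, -3,  0,  0,  0]
  [ 0,  0, -3,  0,  0]
  [ 0,  0,  0, -3,  0]
  [ 0,  0,  0,  0, -3]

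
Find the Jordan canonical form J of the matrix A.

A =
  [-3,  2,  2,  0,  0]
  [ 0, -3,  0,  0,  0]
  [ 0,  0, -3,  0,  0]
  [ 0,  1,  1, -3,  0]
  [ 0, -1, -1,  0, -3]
J_2(-3) ⊕ J_1(-3) ⊕ J_1(-3) ⊕ J_1(-3)

The characteristic polynomial is
  det(x·I − A) = x^5 + 15*x^4 + 90*x^3 + 270*x^2 + 405*x + 243 = (x + 3)^5

Eigenvalues and multiplicities (the geometric multiplicity of λ is n − rank(A − λI), which equals the number of Jordan blocks for λ):
  λ = -3: algebraic multiplicity = 5, geometric multiplicity = 4

Determining the block sizes for each eigenvalue:
  λ = -3: 4 blocks summing to 5 forces exactly one block of size 2 and the rest size 1 → block sizes [2, 1, 1, 1]

Assembling the blocks gives a Jordan form
J =
  [-3,  1,  0,  0,  0]
  [ 0, -3,  0,  0,  0]
  [ 0,  0, -3,  0,  0]
  [ 0,  0,  0, -3,  0]
  [ 0,  0,  0,  0, -3]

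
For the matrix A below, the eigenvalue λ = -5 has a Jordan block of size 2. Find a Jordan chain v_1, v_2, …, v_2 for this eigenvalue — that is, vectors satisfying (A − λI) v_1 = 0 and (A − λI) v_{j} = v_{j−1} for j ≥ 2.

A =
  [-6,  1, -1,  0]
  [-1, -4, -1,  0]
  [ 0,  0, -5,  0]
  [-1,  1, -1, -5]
A Jordan chain for λ = -5 of length 2:
v_1 = (-1, -1, 0, -1)ᵀ
v_2 = (1, 0, 0, 0)ᵀ

Let N = A − (-5)·I. We want v_2 with N^2 v_2 = 0 but N^1 v_2 ≠ 0; then v_{j-1} := N · v_j for j = 2, …, 2.

Pick v_2 = (1, 0, 0, 0)ᵀ.
Then v_1 = N · v_2 = (-1, -1, 0, -1)ᵀ.

Sanity check: (A − (-5)·I) v_1 = (0, 0, 0, 0)ᵀ = 0. ✓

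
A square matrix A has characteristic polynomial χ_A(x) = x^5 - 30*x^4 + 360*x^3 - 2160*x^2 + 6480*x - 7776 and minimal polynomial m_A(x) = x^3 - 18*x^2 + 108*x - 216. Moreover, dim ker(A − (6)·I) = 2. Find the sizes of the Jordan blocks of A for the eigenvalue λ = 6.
Block sizes for λ = 6: [3, 2]

Step 1 — from the characteristic polynomial, algebraic multiplicity of λ = 6 is 5. From dim ker(A − (6)·I) = 2, there are exactly 2 Jordan blocks for λ = 6.
Step 2 — from the minimal polynomial, the factor (x − 6)^3 tells us the largest block for λ = 6 has size 3.
Step 3 — with total size 5, 2 blocks, and largest block 3, the block sizes (in nonincreasing order) are [3, 2].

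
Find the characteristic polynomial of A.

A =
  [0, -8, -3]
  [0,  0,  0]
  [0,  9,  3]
x^3 - 3*x^2

Expanding det(x·I − A) (e.g. by cofactor expansion or by noting that A is similar to its Jordan form J, which has the same characteristic polynomial as A) gives
  χ_A(x) = x^3 - 3*x^2
which factors as x^2*(x - 3). The eigenvalues (with algebraic multiplicities) are λ = 0 with multiplicity 2, λ = 3 with multiplicity 1.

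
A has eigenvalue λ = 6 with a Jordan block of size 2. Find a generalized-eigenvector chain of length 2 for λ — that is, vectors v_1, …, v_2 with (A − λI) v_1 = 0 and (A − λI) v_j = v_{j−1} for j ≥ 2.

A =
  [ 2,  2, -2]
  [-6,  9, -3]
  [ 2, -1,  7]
A Jordan chain for λ = 6 of length 2:
v_1 = (-4, -6, 2)ᵀ
v_2 = (1, 0, 0)ᵀ

Let N = A − (6)·I. We want v_2 with N^2 v_2 = 0 but N^1 v_2 ≠ 0; then v_{j-1} := N · v_j for j = 2, …, 2.

Pick v_2 = (1, 0, 0)ᵀ.
Then v_1 = N · v_2 = (-4, -6, 2)ᵀ.

Sanity check: (A − (6)·I) v_1 = (0, 0, 0)ᵀ = 0. ✓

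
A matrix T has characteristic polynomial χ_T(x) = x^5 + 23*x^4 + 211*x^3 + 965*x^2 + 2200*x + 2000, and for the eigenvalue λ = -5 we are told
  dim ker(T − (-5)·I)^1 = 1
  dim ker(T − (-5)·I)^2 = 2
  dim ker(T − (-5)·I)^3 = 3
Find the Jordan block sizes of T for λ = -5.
Block sizes for λ = -5: [3]

From the dimensions of kernels of powers, the number of Jordan blocks of size at least j is d_j − d_{j−1} where d_j = dim ker(N^j) (with d_0 = 0). Computing the differences gives [1, 1, 1].
The number of blocks of size exactly k is (#blocks of size ≥ k) − (#blocks of size ≥ k + 1), so the partition is: 1 block(s) of size 3.
In nonincreasing order the block sizes are [3].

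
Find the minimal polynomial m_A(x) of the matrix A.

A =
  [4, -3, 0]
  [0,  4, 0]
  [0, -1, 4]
x^2 - 8*x + 16

The characteristic polynomial is χ_A(x) = (x - 4)^3, so the eigenvalues are known. The minimal polynomial is
  m_A(x) = Π_λ (x − λ)^{k_λ}
where k_λ is the size of the *largest* Jordan block for λ (equivalently, the smallest k with (A − λI)^k v = 0 for every generalised eigenvector v of λ).

  λ = 4: largest Jordan block has size 2, contributing (x − 4)^2

So m_A(x) = (x - 4)^2 = x^2 - 8*x + 16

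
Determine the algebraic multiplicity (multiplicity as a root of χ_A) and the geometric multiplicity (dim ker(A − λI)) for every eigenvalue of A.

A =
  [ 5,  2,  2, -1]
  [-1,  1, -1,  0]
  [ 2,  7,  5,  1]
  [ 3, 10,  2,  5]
λ = 4: alg = 4, geom = 2

Step 1 — factor the characteristic polynomial to read off the algebraic multiplicities:
  χ_A(x) = (x - 4)^4

Step 2 — compute geometric multiplicities via the rank-nullity identity g(λ) = n − rank(A − λI):
  rank(A − (4)·I) = 2, so dim ker(A − (4)·I) = n − 2 = 2

Summary:
  λ = 4: algebraic multiplicity = 4, geometric multiplicity = 2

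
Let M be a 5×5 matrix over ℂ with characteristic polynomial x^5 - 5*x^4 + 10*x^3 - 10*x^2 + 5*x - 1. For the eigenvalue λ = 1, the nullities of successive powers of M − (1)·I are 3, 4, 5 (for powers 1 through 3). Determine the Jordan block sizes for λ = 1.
Block sizes for λ = 1: [3, 1, 1]

From the dimensions of kernels of powers, the number of Jordan blocks of size at least j is d_j − d_{j−1} where d_j = dim ker(N^j) (with d_0 = 0). Computing the differences gives [3, 1, 1].
The number of blocks of size exactly k is (#blocks of size ≥ k) − (#blocks of size ≥ k + 1), so the partition is: 2 block(s) of size 1, 1 block(s) of size 3.
In nonincreasing order the block sizes are [3, 1, 1].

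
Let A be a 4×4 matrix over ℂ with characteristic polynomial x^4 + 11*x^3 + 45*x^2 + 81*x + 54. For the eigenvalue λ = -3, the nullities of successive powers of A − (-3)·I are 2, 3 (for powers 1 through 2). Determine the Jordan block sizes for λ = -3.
Block sizes for λ = -3: [2, 1]

From the dimensions of kernels of powers, the number of Jordan blocks of size at least j is d_j − d_{j−1} where d_j = dim ker(N^j) (with d_0 = 0). Computing the differences gives [2, 1].
The number of blocks of size exactly k is (#blocks of size ≥ k) − (#blocks of size ≥ k + 1), so the partition is: 1 block(s) of size 1, 1 block(s) of size 2.
In nonincreasing order the block sizes are [2, 1].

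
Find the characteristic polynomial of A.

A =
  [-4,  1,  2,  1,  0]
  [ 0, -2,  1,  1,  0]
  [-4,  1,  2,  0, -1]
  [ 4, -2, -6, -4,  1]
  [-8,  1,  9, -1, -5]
x^5 + 13*x^4 + 67*x^3 + 171*x^2 + 216*x + 108

Expanding det(x·I − A) (e.g. by cofactor expansion or by noting that A is similar to its Jordan form J, which has the same characteristic polynomial as A) gives
  χ_A(x) = x^5 + 13*x^4 + 67*x^3 + 171*x^2 + 216*x + 108
which factors as (x + 2)^2*(x + 3)^3. The eigenvalues (with algebraic multiplicities) are λ = -3 with multiplicity 3, λ = -2 with multiplicity 2.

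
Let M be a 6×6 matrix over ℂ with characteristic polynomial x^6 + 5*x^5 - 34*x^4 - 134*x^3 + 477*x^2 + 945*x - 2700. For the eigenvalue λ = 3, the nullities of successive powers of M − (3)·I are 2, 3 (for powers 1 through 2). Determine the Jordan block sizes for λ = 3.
Block sizes for λ = 3: [2, 1]

From the dimensions of kernels of powers, the number of Jordan blocks of size at least j is d_j − d_{j−1} where d_j = dim ker(N^j) (with d_0 = 0). Computing the differences gives [2, 1].
The number of blocks of size exactly k is (#blocks of size ≥ k) − (#blocks of size ≥ k + 1), so the partition is: 1 block(s) of size 1, 1 block(s) of size 2.
In nonincreasing order the block sizes are [2, 1].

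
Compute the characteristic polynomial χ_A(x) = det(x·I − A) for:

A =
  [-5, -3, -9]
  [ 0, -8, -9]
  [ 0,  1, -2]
x^3 + 15*x^2 + 75*x + 125

Expanding det(x·I − A) (e.g. by cofactor expansion or by noting that A is similar to its Jordan form J, which has the same characteristic polynomial as A) gives
  χ_A(x) = x^3 + 15*x^2 + 75*x + 125
which factors as (x + 5)^3. The eigenvalues (with algebraic multiplicities) are λ = -5 with multiplicity 3.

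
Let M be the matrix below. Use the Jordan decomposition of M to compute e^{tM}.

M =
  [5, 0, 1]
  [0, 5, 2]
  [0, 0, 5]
e^{tM} =
  [exp(5*t), 0, t*exp(5*t)]
  [0, exp(5*t), 2*t*exp(5*t)]
  [0, 0, exp(5*t)]

Strategy: write M = P · J · P⁻¹ where J is a Jordan canonical form, so e^{tM} = P · e^{tJ} · P⁻¹, and e^{tJ} can be computed block-by-block.

M has Jordan form
J =
  [5, 1, 0]
  [0, 5, 0]
  [0, 0, 5]
(up to reordering of blocks).

Per-block formulas:
  For a 2×2 Jordan block J_2(5): exp(t · J_2(5)) = e^(5t)·(I + t·N), where N is the 2×2 nilpotent shift.
  For a 1×1 block at λ = 5: exp(t · [5]) = [e^(5t)].

After assembling e^{tJ} and conjugating by P, we get:

e^{tM} =
  [exp(5*t), 0, t*exp(5*t)]
  [0, exp(5*t), 2*t*exp(5*t)]
  [0, 0, exp(5*t)]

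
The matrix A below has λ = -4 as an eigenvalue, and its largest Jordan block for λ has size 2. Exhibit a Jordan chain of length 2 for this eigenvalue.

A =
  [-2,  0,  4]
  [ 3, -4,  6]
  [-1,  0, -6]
A Jordan chain for λ = -4 of length 2:
v_1 = (2, 3, -1)ᵀ
v_2 = (1, 0, 0)ᵀ

Let N = A − (-4)·I. We want v_2 with N^2 v_2 = 0 but N^1 v_2 ≠ 0; then v_{j-1} := N · v_j for j = 2, …, 2.

Pick v_2 = (1, 0, 0)ᵀ.
Then v_1 = N · v_2 = (2, 3, -1)ᵀ.

Sanity check: (A − (-4)·I) v_1 = (0, 0, 0)ᵀ = 0. ✓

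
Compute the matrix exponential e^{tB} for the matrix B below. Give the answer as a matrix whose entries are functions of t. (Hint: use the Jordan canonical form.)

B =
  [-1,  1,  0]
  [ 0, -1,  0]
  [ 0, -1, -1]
e^{tB} =
  [exp(-t), t*exp(-t), 0]
  [0, exp(-t), 0]
  [0, -t*exp(-t), exp(-t)]

Strategy: write B = P · J · P⁻¹ where J is a Jordan canonical form, so e^{tB} = P · e^{tJ} · P⁻¹, and e^{tJ} can be computed block-by-block.

B has Jordan form
J =
  [-1,  1,  0]
  [ 0, -1,  0]
  [ 0,  0, -1]
(up to reordering of blocks).

Per-block formulas:
  For a 2×2 Jordan block J_2(-1): exp(t · J_2(-1)) = e^(-1t)·(I + t·N), where N is the 2×2 nilpotent shift.
  For a 1×1 block at λ = -1: exp(t · [-1]) = [e^(-1t)].

After assembling e^{tJ} and conjugating by P, we get:

e^{tB} =
  [exp(-t), t*exp(-t), 0]
  [0, exp(-t), 0]
  [0, -t*exp(-t), exp(-t)]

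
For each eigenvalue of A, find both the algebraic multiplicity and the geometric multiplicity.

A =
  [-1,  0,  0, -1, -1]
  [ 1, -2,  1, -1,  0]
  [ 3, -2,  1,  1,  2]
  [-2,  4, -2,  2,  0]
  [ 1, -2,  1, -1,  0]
λ = 0: alg = 5, geom = 3

Step 1 — factor the characteristic polynomial to read off the algebraic multiplicities:
  χ_A(x) = x^5

Step 2 — compute geometric multiplicities via the rank-nullity identity g(λ) = n − rank(A − λI):
  rank(A − (0)·I) = 2, so dim ker(A − (0)·I) = n − 2 = 3

Summary:
  λ = 0: algebraic multiplicity = 5, geometric multiplicity = 3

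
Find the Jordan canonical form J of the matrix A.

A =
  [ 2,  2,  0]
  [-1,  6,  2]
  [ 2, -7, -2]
J_3(2)

The characteristic polynomial is
  det(x·I − A) = x^3 - 6*x^2 + 12*x - 8 = (x - 2)^3

Eigenvalues and multiplicities (the geometric multiplicity of λ is n − rank(A − λI), which equals the number of Jordan blocks for λ):
  λ = 2: algebraic multiplicity = 3, geometric multiplicity = 1

Determining the block sizes for each eigenvalue:
  λ = 2: one block (gm = 1), so the single block has size am = 3 → block sizes [3]

Assembling the blocks gives a Jordan form
J =
  [2, 1, 0]
  [0, 2, 1]
  [0, 0, 2]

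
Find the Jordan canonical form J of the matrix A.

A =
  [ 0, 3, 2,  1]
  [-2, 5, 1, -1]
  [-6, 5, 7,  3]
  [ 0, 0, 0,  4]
J_3(4) ⊕ J_1(4)

The characteristic polynomial is
  det(x·I − A) = x^4 - 16*x^3 + 96*x^2 - 256*x + 256 = (x - 4)^4

Eigenvalues and multiplicities (the geometric multiplicity of λ is n − rank(A − λI), which equals the number of Jordan blocks for λ):
  λ = 4: algebraic multiplicity = 4, geometric multiplicity = 2

Determining the block sizes for each eigenvalue:
  λ = 4: with am = 4 and gm = 2, the partition is not yet determined (e.g. several partitions of 4 into 2 parts exist). Let N = A − (4)·I. Computing rank(N^1) = 2, rank(N^2) = 1, rank(N^3) = 0; the number of blocks of size ≥ j is rank(N^{j−1}) − rank(N^j), giving [2, 1, 1]. So we have 1 block(s) of size 3, 1 block(s) of size 1 → block sizes [3, 1]

Assembling the blocks gives a Jordan form
J =
  [4, 1, 0, 0]
  [0, 4, 1, 0]
  [0, 0, 4, 0]
  [0, 0, 0, 4]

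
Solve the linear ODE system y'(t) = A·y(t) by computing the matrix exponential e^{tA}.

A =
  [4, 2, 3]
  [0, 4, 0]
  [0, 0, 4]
e^{tA} =
  [exp(4*t), 2*t*exp(4*t), 3*t*exp(4*t)]
  [0, exp(4*t), 0]
  [0, 0, exp(4*t)]

Strategy: write A = P · J · P⁻¹ where J is a Jordan canonical form, so e^{tA} = P · e^{tJ} · P⁻¹, and e^{tJ} can be computed block-by-block.

A has Jordan form
J =
  [4, 1, 0]
  [0, 4, 0]
  [0, 0, 4]
(up to reordering of blocks).

Per-block formulas:
  For a 2×2 Jordan block J_2(4): exp(t · J_2(4)) = e^(4t)·(I + t·N), where N is the 2×2 nilpotent shift.
  For a 1×1 block at λ = 4: exp(t · [4]) = [e^(4t)].

After assembling e^{tJ} and conjugating by P, we get:

e^{tA} =
  [exp(4*t), 2*t*exp(4*t), 3*t*exp(4*t)]
  [0, exp(4*t), 0]
  [0, 0, exp(4*t)]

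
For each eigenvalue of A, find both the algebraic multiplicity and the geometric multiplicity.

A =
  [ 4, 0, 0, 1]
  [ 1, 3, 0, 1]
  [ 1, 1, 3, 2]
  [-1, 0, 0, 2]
λ = 3: alg = 4, geom = 2

Step 1 — factor the characteristic polynomial to read off the algebraic multiplicities:
  χ_A(x) = (x - 3)^4

Step 2 — compute geometric multiplicities via the rank-nullity identity g(λ) = n − rank(A − λI):
  rank(A − (3)·I) = 2, so dim ker(A − (3)·I) = n − 2 = 2

Summary:
  λ = 3: algebraic multiplicity = 4, geometric multiplicity = 2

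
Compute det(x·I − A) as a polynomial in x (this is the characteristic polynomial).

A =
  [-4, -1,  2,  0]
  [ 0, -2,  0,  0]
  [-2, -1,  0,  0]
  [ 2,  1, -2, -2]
x^4 + 8*x^3 + 24*x^2 + 32*x + 16

Expanding det(x·I − A) (e.g. by cofactor expansion or by noting that A is similar to its Jordan form J, which has the same characteristic polynomial as A) gives
  χ_A(x) = x^4 + 8*x^3 + 24*x^2 + 32*x + 16
which factors as (x + 2)^4. The eigenvalues (with algebraic multiplicities) are λ = -2 with multiplicity 4.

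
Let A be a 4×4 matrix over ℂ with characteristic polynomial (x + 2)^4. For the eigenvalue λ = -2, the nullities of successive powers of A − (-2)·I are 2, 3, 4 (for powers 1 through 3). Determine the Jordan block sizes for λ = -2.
Block sizes for λ = -2: [3, 1]

From the dimensions of kernels of powers, the number of Jordan blocks of size at least j is d_j − d_{j−1} where d_j = dim ker(N^j) (with d_0 = 0). Computing the differences gives [2, 1, 1].
The number of blocks of size exactly k is (#blocks of size ≥ k) − (#blocks of size ≥ k + 1), so the partition is: 1 block(s) of size 1, 1 block(s) of size 3.
In nonincreasing order the block sizes are [3, 1].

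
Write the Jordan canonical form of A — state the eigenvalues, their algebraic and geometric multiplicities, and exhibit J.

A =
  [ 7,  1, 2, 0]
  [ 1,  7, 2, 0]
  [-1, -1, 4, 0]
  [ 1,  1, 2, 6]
J_2(6) ⊕ J_1(6) ⊕ J_1(6)

The characteristic polynomial is
  det(x·I − A) = x^4 - 24*x^3 + 216*x^2 - 864*x + 1296 = (x - 6)^4

Eigenvalues and multiplicities (the geometric multiplicity of λ is n − rank(A − λI), which equals the number of Jordan blocks for λ):
  λ = 6: algebraic multiplicity = 4, geometric multiplicity = 3

Determining the block sizes for each eigenvalue:
  λ = 6: 3 blocks summing to 4 forces exactly one block of size 2 and the rest size 1 → block sizes [2, 1, 1]

Assembling the blocks gives a Jordan form
J =
  [6, 1, 0, 0]
  [0, 6, 0, 0]
  [0, 0, 6, 0]
  [0, 0, 0, 6]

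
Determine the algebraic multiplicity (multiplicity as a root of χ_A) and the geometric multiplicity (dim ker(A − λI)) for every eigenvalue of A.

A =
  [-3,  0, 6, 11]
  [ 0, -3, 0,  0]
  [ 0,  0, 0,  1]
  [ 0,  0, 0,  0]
λ = -3: alg = 2, geom = 2; λ = 0: alg = 2, geom = 1

Step 1 — factor the characteristic polynomial to read off the algebraic multiplicities:
  χ_A(x) = x^2*(x + 3)^2

Step 2 — compute geometric multiplicities via the rank-nullity identity g(λ) = n − rank(A − λI):
  rank(A − (-3)·I) = 2, so dim ker(A − (-3)·I) = n − 2 = 2
  rank(A − (0)·I) = 3, so dim ker(A − (0)·I) = n − 3 = 1

Summary:
  λ = -3: algebraic multiplicity = 2, geometric multiplicity = 2
  λ = 0: algebraic multiplicity = 2, geometric multiplicity = 1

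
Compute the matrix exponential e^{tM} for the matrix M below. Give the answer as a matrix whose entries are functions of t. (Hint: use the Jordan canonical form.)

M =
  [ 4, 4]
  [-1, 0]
e^{tM} =
  [2*t*exp(2*t) + exp(2*t), 4*t*exp(2*t)]
  [-t*exp(2*t), -2*t*exp(2*t) + exp(2*t)]

Strategy: write M = P · J · P⁻¹ where J is a Jordan canonical form, so e^{tM} = P · e^{tJ} · P⁻¹, and e^{tJ} can be computed block-by-block.

M has Jordan form
J =
  [2, 1]
  [0, 2]
(up to reordering of blocks).

Per-block formulas:
  For a 2×2 Jordan block J_2(2): exp(t · J_2(2)) = e^(2t)·(I + t·N), where N is the 2×2 nilpotent shift.

After assembling e^{tJ} and conjugating by P, we get:

e^{tM} =
  [2*t*exp(2*t) + exp(2*t), 4*t*exp(2*t)]
  [-t*exp(2*t), -2*t*exp(2*t) + exp(2*t)]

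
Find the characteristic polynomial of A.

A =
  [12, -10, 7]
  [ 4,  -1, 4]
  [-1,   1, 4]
x^3 - 15*x^2 + 75*x - 125

Expanding det(x·I − A) (e.g. by cofactor expansion or by noting that A is similar to its Jordan form J, which has the same characteristic polynomial as A) gives
  χ_A(x) = x^3 - 15*x^2 + 75*x - 125
which factors as (x - 5)^3. The eigenvalues (with algebraic multiplicities) are λ = 5 with multiplicity 3.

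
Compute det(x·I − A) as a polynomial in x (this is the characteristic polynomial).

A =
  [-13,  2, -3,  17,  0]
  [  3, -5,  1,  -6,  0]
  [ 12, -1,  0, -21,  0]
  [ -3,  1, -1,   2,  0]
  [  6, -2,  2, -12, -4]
x^5 + 20*x^4 + 160*x^3 + 640*x^2 + 1280*x + 1024

Expanding det(x·I − A) (e.g. by cofactor expansion or by noting that A is similar to its Jordan form J, which has the same characteristic polynomial as A) gives
  χ_A(x) = x^5 + 20*x^4 + 160*x^3 + 640*x^2 + 1280*x + 1024
which factors as (x + 4)^5. The eigenvalues (with algebraic multiplicities) are λ = -4 with multiplicity 5.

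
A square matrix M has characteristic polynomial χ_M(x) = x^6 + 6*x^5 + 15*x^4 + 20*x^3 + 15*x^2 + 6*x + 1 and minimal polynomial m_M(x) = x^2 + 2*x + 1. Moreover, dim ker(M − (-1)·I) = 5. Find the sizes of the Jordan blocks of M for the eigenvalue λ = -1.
Block sizes for λ = -1: [2, 1, 1, 1, 1]

Step 1 — from the characteristic polynomial, algebraic multiplicity of λ = -1 is 6. From dim ker(M − (-1)·I) = 5, there are exactly 5 Jordan blocks for λ = -1.
Step 2 — from the minimal polynomial, the factor (x + 1)^2 tells us the largest block for λ = -1 has size 2.
Step 3 — with total size 6, 5 blocks, and largest block 2, the block sizes (in nonincreasing order) are [2, 1, 1, 1, 1].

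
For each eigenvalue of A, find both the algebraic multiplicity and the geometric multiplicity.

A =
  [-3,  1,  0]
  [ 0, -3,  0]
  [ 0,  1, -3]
λ = -3: alg = 3, geom = 2

Step 1 — factor the characteristic polynomial to read off the algebraic multiplicities:
  χ_A(x) = (x + 3)^3

Step 2 — compute geometric multiplicities via the rank-nullity identity g(λ) = n − rank(A − λI):
  rank(A − (-3)·I) = 1, so dim ker(A − (-3)·I) = n − 1 = 2

Summary:
  λ = -3: algebraic multiplicity = 3, geometric multiplicity = 2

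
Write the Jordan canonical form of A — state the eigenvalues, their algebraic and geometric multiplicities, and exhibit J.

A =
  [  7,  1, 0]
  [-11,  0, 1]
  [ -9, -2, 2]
J_3(3)

The characteristic polynomial is
  det(x·I − A) = x^3 - 9*x^2 + 27*x - 27 = (x - 3)^3

Eigenvalues and multiplicities (the geometric multiplicity of λ is n − rank(A − λI), which equals the number of Jordan blocks for λ):
  λ = 3: algebraic multiplicity = 3, geometric multiplicity = 1

Determining the block sizes for each eigenvalue:
  λ = 3: one block (gm = 1), so the single block has size am = 3 → block sizes [3]

Assembling the blocks gives a Jordan form
J =
  [3, 1, 0]
  [0, 3, 1]
  [0, 0, 3]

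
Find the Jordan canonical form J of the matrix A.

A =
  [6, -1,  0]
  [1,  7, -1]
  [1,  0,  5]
J_3(6)

The characteristic polynomial is
  det(x·I − A) = x^3 - 18*x^2 + 108*x - 216 = (x - 6)^3

Eigenvalues and multiplicities (the geometric multiplicity of λ is n − rank(A − λI), which equals the number of Jordan blocks for λ):
  λ = 6: algebraic multiplicity = 3, geometric multiplicity = 1

Determining the block sizes for each eigenvalue:
  λ = 6: one block (gm = 1), so the single block has size am = 3 → block sizes [3]

Assembling the blocks gives a Jordan form
J =
  [6, 1, 0]
  [0, 6, 1]
  [0, 0, 6]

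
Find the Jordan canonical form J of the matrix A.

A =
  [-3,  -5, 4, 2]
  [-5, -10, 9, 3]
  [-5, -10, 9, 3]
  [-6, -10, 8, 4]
J_3(0) ⊕ J_1(0)

The characteristic polynomial is
  det(x·I − A) = x^4

Eigenvalues and multiplicities (the geometric multiplicity of λ is n − rank(A − λI), which equals the number of Jordan blocks for λ):
  λ = 0: algebraic multiplicity = 4, geometric multiplicity = 2

Determining the block sizes for each eigenvalue:
  λ = 0: with am = 4 and gm = 2, the partition is not yet determined (e.g. several partitions of 4 into 2 parts exist). Let N = A − (0)·I. Computing rank(N^1) = 2, rank(N^2) = 1, rank(N^3) = 0; the number of blocks of size ≥ j is rank(N^{j−1}) − rank(N^j), giving [2, 1, 1]. So we have 1 block(s) of size 3, 1 block(s) of size 1 → block sizes [3, 1]

Assembling the blocks gives a Jordan form
J =
  [0, 1, 0, 0]
  [0, 0, 1, 0]
  [0, 0, 0, 0]
  [0, 0, 0, 0]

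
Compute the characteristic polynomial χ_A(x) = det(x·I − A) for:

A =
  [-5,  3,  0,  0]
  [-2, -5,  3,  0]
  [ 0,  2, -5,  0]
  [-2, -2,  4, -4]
x^4 + 19*x^3 + 135*x^2 + 425*x + 500

Expanding det(x·I − A) (e.g. by cofactor expansion or by noting that A is similar to its Jordan form J, which has the same characteristic polynomial as A) gives
  χ_A(x) = x^4 + 19*x^3 + 135*x^2 + 425*x + 500
which factors as (x + 4)*(x + 5)^3. The eigenvalues (with algebraic multiplicities) are λ = -5 with multiplicity 3, λ = -4 with multiplicity 1.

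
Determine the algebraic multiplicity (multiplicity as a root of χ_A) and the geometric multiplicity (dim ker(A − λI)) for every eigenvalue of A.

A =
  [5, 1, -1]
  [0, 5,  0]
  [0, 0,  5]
λ = 5: alg = 3, geom = 2

Step 1 — factor the characteristic polynomial to read off the algebraic multiplicities:
  χ_A(x) = (x - 5)^3

Step 2 — compute geometric multiplicities via the rank-nullity identity g(λ) = n − rank(A − λI):
  rank(A − (5)·I) = 1, so dim ker(A − (5)·I) = n − 1 = 2

Summary:
  λ = 5: algebraic multiplicity = 3, geometric multiplicity = 2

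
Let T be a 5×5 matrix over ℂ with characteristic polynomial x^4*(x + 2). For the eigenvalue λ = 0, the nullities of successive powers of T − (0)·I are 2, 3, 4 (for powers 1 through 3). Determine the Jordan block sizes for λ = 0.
Block sizes for λ = 0: [3, 1]

From the dimensions of kernels of powers, the number of Jordan blocks of size at least j is d_j − d_{j−1} where d_j = dim ker(N^j) (with d_0 = 0). Computing the differences gives [2, 1, 1].
The number of blocks of size exactly k is (#blocks of size ≥ k) − (#blocks of size ≥ k + 1), so the partition is: 1 block(s) of size 1, 1 block(s) of size 3.
In nonincreasing order the block sizes are [3, 1].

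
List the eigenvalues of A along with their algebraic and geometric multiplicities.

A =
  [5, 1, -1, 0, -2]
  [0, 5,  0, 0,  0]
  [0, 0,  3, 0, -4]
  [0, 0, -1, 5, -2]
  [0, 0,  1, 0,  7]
λ = 5: alg = 5, geom = 3

Step 1 — factor the characteristic polynomial to read off the algebraic multiplicities:
  χ_A(x) = (x - 5)^5

Step 2 — compute geometric multiplicities via the rank-nullity identity g(λ) = n − rank(A − λI):
  rank(A − (5)·I) = 2, so dim ker(A − (5)·I) = n − 2 = 3

Summary:
  λ = 5: algebraic multiplicity = 5, geometric multiplicity = 3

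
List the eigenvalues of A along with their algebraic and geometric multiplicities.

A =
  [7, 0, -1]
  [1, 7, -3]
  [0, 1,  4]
λ = 6: alg = 3, geom = 1

Step 1 — factor the characteristic polynomial to read off the algebraic multiplicities:
  χ_A(x) = (x - 6)^3

Step 2 — compute geometric multiplicities via the rank-nullity identity g(λ) = n − rank(A − λI):
  rank(A − (6)·I) = 2, so dim ker(A − (6)·I) = n − 2 = 1

Summary:
  λ = 6: algebraic multiplicity = 3, geometric multiplicity = 1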